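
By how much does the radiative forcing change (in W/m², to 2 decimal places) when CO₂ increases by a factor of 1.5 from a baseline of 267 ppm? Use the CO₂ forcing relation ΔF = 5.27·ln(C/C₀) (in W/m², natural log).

ΔF = 5.27 × ln(1.5) = 5.27 × 0.40547 = 2.1368 W/m².

ΔF = 2.14 W/m²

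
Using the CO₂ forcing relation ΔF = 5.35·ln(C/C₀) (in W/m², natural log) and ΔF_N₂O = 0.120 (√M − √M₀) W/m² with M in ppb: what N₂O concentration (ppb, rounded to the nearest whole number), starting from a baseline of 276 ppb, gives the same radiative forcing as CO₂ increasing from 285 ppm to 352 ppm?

M ≈ 677 ppb

CO₂ forcing: 5.35 × ln(352/285) = 5.35 × 0.211142 = 1.12961 W/m².
Set 0.120(√M − √276) = 1.12961: √M = 1.12961/0.120 + √276 = 9.4134 + 16.6132 = 26.0266.
M = (26.0266)² = 677.38 ppb.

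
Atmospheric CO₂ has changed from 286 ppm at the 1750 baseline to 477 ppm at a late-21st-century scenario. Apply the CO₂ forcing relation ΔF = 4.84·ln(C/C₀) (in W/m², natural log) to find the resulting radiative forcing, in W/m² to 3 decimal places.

CO₂ absorption bands are partially saturated, so forcing scales with the logarithm of the concentration ratio.
CO₂: 4.84 × ln(477/286) = 4.84 × ln(1.66783) = 4.84 × 0.51152 = 2.4758 W/m².

ΔF = 2.476 W/m²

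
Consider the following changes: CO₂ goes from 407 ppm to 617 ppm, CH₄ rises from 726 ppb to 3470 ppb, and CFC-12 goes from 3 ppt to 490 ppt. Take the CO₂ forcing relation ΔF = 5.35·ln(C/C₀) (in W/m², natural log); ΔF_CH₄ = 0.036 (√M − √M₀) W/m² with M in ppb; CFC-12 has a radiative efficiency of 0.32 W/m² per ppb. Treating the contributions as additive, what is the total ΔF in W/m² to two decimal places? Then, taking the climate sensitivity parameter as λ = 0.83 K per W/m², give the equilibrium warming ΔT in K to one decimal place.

CO₂: 5.35 × ln(617/407) = 5.35 × ln(1.51597) = 5.35 × 0.41606 = 2.2259 W/m².
CH₄: 0.036 × (√3470 − √726) = 0.036 × (58.9067 − 26.9444) = 0.036 × 31.9623 = 1.1506 W/m².
CFC-12: Δ = 490 − 3 = 487 ppt = 0.487 ppb; ΔF = 0.32 × 0.487 = 0.1558 W/m².
Total ΔF = 2.2259 + 1.1506 + 0.1558 = 3.5323 W/m².
ΔT = λ ΔF = 0.83 × 3.53 = 2.9299 K.

ΔF = 3.53 W/m²; ΔT = 2.9 K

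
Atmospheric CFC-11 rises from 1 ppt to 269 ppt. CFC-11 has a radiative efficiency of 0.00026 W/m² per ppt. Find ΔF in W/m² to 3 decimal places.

CFC-11: ΔF = 0.00026 × (269 − 1) = 0.00026 × 268 = 0.0697 W/m².

ΔF = 0.070 W/m²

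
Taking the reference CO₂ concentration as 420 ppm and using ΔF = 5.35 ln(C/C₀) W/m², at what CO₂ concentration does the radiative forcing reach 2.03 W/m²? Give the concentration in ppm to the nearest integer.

C ≈ 614 ppm

Set 5.35 ln(C/420) = 2.03, so ln(C/420) = 2.03/5.35 = 0.37944.
Then C/420 = e^0.37944 = 1.46147, giving C = 420 × 1.46147 = 613.82 ppm.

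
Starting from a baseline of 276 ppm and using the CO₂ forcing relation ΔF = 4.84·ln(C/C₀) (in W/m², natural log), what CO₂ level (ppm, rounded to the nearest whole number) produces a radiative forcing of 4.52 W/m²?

C ≈ 702 ppm

Set 4.84 ln(C/276) = 4.52, so ln(C/276) = 4.52/4.84 = 0.93388.
Then C/276 = e^0.93388 = 2.54436, giving C = 276 × 2.54436 = 702.24 ppm.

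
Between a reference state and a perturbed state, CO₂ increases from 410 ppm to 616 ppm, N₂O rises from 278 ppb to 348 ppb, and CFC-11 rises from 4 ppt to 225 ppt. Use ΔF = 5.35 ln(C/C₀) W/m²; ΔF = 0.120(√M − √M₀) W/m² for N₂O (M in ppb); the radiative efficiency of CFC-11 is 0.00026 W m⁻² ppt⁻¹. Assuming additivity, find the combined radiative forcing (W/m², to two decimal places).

CO₂: 5.35 × ln(616/410) = 5.35 × ln(1.50244) = 5.35 × 0.40709 = 2.1779 W/m².
N₂O: 0.120 × (√348 − √278) = 0.120 × (18.6548 − 16.6733) = 0.120 × 1.9815 = 0.2378 W/m².
CFC-11: ΔF = 0.00026 × (225 − 4) = 0.00026 × 221 = 0.0575 W/m².
Total ΔF = 2.1779 + 0.2378 + 0.0575 = 2.4732 W/m².

ΔF = 2.47 W/m²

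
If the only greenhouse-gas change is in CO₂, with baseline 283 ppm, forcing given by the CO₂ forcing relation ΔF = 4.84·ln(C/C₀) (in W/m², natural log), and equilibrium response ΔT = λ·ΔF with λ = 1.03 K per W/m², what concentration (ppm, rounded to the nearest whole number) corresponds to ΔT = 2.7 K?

C ≈ 486 ppm

Required forcing: ΔF = ΔT/λ = 2.7/1.03 = 2.6214 W/m².
Then ln(C/283) = ΔF/4.84 = 2.6214/4.84 = 0.54161.
So C = 283 × e^0.54161 = 283 × 1.71877 = 486.41 ppm.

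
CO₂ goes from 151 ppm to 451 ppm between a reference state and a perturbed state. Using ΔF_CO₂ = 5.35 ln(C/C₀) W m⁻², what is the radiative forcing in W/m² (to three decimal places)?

ΔF = 5.854 W/m²

CO₂ absorption bands are partially saturated, so forcing scales with the logarithm of the concentration ratio.
CO₂: 5.35 × ln(451/151) = 5.35 × ln(2.98675) = 5.35 × 1.09419 = 5.8539 W/m².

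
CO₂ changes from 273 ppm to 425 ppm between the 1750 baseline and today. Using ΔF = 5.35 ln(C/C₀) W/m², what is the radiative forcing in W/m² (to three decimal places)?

ΔF = 2.368 W/m²

CO₂ absorption bands are partially saturated, so forcing scales with the logarithm of the concentration ratio.
CO₂: 5.35 × ln(425/273) = 5.35 × ln(1.55678) = 5.35 × 0.44262 = 2.3680 W/m².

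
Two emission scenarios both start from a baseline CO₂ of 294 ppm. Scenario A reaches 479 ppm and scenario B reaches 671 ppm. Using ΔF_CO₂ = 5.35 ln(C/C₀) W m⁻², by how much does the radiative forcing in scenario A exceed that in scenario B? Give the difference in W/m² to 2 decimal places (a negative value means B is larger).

ΔF_A = 5.35 ln(479/294) = 5.35 × 0.48812 = 2.6114 W/m².
ΔF_B = 5.35 ln(671/294) = 5.35 × 0.82519 = 4.4148 W/m².
Difference: 2.6114 − 4.4148 = -1.8034 W/m².

ΔF_A − ΔF_B = -1.80 W/m²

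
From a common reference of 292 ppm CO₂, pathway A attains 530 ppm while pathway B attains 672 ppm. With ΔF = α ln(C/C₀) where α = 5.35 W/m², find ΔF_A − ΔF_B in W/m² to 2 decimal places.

ΔF_A − ΔF_B = -1.27 W/m²

ΔF_A = 5.35 ln(530/292) = 5.35 × 0.59612 = 3.1892 W/m².
ΔF_B = 5.35 ln(672/292) = 5.35 × 0.83350 = 4.4592 W/m².
Difference: 3.1892 − 4.4592 = -1.2700 W/m².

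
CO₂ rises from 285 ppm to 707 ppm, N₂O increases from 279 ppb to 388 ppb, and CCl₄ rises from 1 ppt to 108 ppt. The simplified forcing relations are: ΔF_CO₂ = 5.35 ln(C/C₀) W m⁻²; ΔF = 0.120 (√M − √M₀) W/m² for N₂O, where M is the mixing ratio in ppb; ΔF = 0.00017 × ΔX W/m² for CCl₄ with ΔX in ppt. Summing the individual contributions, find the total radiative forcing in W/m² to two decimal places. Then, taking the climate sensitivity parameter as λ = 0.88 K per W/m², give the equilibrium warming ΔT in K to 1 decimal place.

ΔF = 5.24 W/m²; ΔT = 4.6 K

CO₂: 5.35 × ln(707/285) = 5.35 × ln(2.48070) = 5.35 × 0.90854 = 4.8607 W/m².
N₂O: 0.120 × (√388 − √279) = 0.120 × (19.6977 − 16.7033) = 0.120 × 2.9944 = 0.3593 W/m².
CCl₄: ΔF = 0.00017 × (108 − 1) = 0.00017 × 107 = 0.0182 W/m².
Total ΔF = 4.8607 + 0.3593 + 0.0182 = 5.2382 W/m².
ΔT = λ ΔF = 0.88 × 5.24 = 4.6112 K.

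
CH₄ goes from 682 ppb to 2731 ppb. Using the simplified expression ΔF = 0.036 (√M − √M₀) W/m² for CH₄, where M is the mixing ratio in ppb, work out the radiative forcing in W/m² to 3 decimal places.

CH₄: 0.036 × (√2731 − √682) = 0.036 × (52.2590 − 26.1151) = 0.036 × 26.1439 = 0.9412 W/m².

ΔF = 0.941 W/m²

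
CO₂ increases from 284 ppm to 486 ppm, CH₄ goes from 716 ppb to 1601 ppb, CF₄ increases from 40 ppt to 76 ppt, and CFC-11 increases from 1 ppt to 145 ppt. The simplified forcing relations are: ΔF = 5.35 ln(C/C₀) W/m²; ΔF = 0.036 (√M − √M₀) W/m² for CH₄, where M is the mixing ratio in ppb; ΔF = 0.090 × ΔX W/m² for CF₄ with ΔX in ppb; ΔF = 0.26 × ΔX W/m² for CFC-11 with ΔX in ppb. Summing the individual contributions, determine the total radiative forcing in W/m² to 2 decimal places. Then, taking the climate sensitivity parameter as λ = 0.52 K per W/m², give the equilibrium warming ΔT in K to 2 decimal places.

CO₂: 5.35 × ln(486/284) = 5.35 × ln(1.71127) = 5.35 × 0.53724 = 2.8742 W/m².
CH₄: 0.036 × (√1601 − √716) = 0.036 × (40.0125 − 26.7582) = 0.036 × 13.2543 = 0.4772 W/m².
CF₄: Δ = 76 − 40 = 36 ppt = 0.036 ppb; ΔF = 0.090 × 0.036 = 0.0032 W/m².
CFC-11: Δ = 145 − 1 = 144 ppt = 0.144 ppb; ΔF = 0.26 × 0.144 = 0.0374 W/m².
Total ΔF = 2.8742 + 0.4772 + 0.0032 + 0.0374 = 3.3920 W/m².
ΔT = λ ΔF = 0.52 × 3.39 = 1.7628 K.

ΔF = 3.39 W/m²; ΔT = 1.76 K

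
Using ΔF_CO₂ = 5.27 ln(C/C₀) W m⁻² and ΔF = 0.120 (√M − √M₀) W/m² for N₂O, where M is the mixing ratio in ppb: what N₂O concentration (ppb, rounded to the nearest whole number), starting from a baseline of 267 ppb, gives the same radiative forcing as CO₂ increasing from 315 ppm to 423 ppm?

M ≈ 858 ppb

CO₂ forcing: 5.27 × ln(423/315) = 5.27 × 0.294800 = 1.55360 W/m².
Set 0.120(√M − √267) = 1.55360: √M = 1.55360/0.120 + √267 = 12.9467 + 16.3401 = 29.2868.
M = (29.2868)² = 857.72 ppb.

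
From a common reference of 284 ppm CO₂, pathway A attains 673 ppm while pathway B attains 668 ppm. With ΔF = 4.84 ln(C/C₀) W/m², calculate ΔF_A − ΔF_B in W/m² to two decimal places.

ΔF_A = 4.84 ln(673/284) = 4.84 × 0.86277 = 4.1758 W/m².
ΔF_B = 4.84 ln(668/284) = 4.84 × 0.85531 = 4.1397 W/m².
Difference: 4.1758 − 4.1397 = 0.0361 W/m².
(Equivalently, ΔF_A − ΔF_B = 4.84 ln(673/668) = 4.84 × 0.00746 = 0.0361 W/m².)

ΔF_A − ΔF_B = 0.04 W/m²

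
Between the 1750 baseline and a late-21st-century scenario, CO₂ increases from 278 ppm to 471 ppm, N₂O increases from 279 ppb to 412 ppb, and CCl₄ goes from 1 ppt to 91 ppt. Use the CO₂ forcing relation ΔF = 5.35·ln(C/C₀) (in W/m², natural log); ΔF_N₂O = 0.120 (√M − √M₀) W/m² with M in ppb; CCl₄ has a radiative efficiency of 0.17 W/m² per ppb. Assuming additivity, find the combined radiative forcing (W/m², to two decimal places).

ΔF = 3.27 W/m²

CO₂: 5.35 × ln(471/278) = 5.35 × ln(1.69424) = 5.35 × 0.52723 = 2.8207 W/m².
N₂O: 0.120 × (√412 − √279) = 0.120 × (20.2978 − 16.7033) = 0.120 × 3.5945 = 0.4313 W/m².
CCl₄: Δ = 91 − 1 = 90 ppt = 0.090 ppb; ΔF = 0.17 × 0.090 = 0.0153 W/m².
Total ΔF = 2.8207 + 0.4313 + 0.0153 = 3.2673 W/m².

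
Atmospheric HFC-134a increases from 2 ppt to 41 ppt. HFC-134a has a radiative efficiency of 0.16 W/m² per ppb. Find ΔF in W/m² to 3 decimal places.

ΔF = 0.006 W/m²

HFC-134a: Δ = 41 − 2 = 39 ppt = 0.039 ppb; ΔF = 0.16 × 0.039 = 0.0062 W/m².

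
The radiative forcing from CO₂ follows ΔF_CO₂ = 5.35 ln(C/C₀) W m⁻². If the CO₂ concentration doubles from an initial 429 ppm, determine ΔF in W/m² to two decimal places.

ΔF = 5.35 × ln(2) = 5.35 × 0.69315 = 3.7084 W/m².

ΔF = 3.71 W/m²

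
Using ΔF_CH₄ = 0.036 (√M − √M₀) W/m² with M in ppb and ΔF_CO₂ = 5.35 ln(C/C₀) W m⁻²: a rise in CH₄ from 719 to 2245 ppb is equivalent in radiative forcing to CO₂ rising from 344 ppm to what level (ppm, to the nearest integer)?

CH₄ forcing: 0.036 × (√2245 − √719) = 0.036 × (47.3814 − 26.8142) = 0.036 × 20.5672 = 0.74042 W/m².
Set 5.35 ln(C/344) = 0.74042: ln(C/344) = 0.74042/5.35 = 0.13840, so C = 344 × e^0.13840 = 344 × 1.14843 = 395.06 ppm.

C ≈ 395 ppm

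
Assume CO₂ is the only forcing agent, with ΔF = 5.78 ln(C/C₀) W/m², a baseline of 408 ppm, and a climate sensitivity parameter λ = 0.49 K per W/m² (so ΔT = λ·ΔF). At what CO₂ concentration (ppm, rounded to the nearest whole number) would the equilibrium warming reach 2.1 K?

Required forcing: ΔF = ΔT/λ = 2.1/0.49 = 4.2857 W/m².
Then ln(C/408) = ΔF/5.78 = 4.2857/5.78 = 0.74147.
So C = 408 × e^0.74147 = 408 × 2.09902 = 856.40 ppm.

C ≈ 856 ppm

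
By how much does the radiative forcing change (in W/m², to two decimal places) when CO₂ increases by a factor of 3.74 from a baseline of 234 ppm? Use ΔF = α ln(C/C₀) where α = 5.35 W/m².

Because the forcing depends only on the ratio C/C₀, the initial concentration does not enter.
ΔF = 5.35 × ln(3.74) = 5.35 × 1.31909 = 7.0571 W/m².

ΔF = 7.06 W/m²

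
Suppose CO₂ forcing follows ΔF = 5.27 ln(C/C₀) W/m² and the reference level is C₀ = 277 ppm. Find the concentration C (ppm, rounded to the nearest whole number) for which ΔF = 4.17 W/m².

C ≈ 611 ppm

Set 5.27 ln(C/277) = 4.17, so ln(C/277) = 4.17/5.27 = 0.79127.
Then C/277 = e^0.79127 = 2.20620, giving C = 277 × 2.20620 = 611.12 ppm.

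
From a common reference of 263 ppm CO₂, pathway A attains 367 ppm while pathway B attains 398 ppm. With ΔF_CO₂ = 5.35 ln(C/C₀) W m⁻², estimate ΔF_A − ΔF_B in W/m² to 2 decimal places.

ΔF_A − ΔF_B = -0.43 W/m²

ΔF_A = 5.35 ln(367/263) = 5.35 × 0.33321 = 1.7827 W/m².
ΔF_B = 5.35 ln(398/263) = 5.35 × 0.41430 = 2.2165 W/m².
Difference: 1.7827 − 2.2165 = -0.4338 W/m².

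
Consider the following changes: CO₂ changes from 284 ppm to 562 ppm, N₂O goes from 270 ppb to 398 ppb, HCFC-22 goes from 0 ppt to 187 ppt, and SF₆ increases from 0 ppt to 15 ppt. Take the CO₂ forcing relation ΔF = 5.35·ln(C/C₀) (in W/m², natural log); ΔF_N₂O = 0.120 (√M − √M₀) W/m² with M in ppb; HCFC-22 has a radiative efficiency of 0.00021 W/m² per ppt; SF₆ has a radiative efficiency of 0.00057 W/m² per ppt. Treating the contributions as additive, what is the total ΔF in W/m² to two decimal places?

ΔF = 4.12 W/m²

CO₂: 5.35 × ln(562/284) = 5.35 × ln(1.97887) = 5.35 × 0.68253 = 3.6515 W/m².
N₂O: 0.120 × (√398 − √270) = 0.120 × (19.9499 − 16.4317) = 0.120 × 3.5182 = 0.4222 W/m².
HCFC-22: ΔF = 0.00021 × (187 − 0) = 0.00021 × 187 = 0.0393 W/m².
SF₆: ΔF = 0.00057 × (15 − 0) = 0.00057 × 15 = 0.0086 W/m².
Total ΔF = 3.6515 + 0.4222 + 0.0393 + 0.0086 = 4.1216 W/m².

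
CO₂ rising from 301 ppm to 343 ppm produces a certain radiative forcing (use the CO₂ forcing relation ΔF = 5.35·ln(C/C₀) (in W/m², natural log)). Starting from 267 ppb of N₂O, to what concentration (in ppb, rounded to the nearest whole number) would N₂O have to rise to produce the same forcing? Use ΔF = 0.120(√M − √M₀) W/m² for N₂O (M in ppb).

CO₂ forcing: 5.35 × ln(343/301) = 5.35 × 0.130620 = 0.69882 W/m².
Set 0.120(√M − √267) = 0.69882: √M = 0.69882/0.120 + √267 = 5.8235 + 16.3401 = 22.1636.
M = (22.1636)² = 491.23 ppb.

M ≈ 491 ppb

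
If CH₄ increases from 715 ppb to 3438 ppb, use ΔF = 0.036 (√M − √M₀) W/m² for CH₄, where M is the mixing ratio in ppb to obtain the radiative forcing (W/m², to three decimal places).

CH₄: 0.036 × (√3438 − √715) = 0.036 × (58.6345 − 26.7395) = 0.036 × 31.8950 = 1.1482 W/m².

ΔF = 1.148 W/m²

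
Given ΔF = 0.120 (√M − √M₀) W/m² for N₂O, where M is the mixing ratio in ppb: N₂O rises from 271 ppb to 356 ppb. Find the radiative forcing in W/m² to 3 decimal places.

ΔF = 0.289 W/m²

N₂O: 0.120 × (√356 − √271) = 0.120 × (18.8680 − 16.4621) = 0.120 × 2.4059 = 0.2887 W/m².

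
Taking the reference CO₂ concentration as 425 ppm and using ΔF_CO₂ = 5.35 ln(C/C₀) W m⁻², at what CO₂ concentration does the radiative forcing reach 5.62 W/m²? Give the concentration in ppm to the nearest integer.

C ≈ 1215 ppm

Set 5.35 ln(C/425) = 5.62, so ln(C/425) = 5.62/5.35 = 1.05047.
Then C/425 = e^1.05047 = 2.85899, giving C = 425 × 2.85899 = 1215.07 ppm.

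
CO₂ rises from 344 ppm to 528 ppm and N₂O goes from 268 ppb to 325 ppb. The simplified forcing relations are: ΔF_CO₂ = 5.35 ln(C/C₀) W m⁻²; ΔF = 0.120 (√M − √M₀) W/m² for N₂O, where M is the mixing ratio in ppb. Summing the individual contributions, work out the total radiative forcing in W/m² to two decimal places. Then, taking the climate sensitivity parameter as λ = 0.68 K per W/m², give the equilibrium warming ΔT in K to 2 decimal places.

ΔF = 2.49 W/m²; ΔT = 1.69 K

CO₂: 5.35 × ln(528/344) = 5.35 × ln(1.53488) = 5.35 × 0.42845 = 2.2922 W/m².
N₂O: 0.120 × (√325 − √268) = 0.120 × (18.0278 − 16.3707) = 0.120 × 1.6571 = 0.1989 W/m².
Total ΔF = 2.2922 + 0.1989 = 2.4911 W/m².
ΔT = λ ΔF = 0.68 × 2.49 = 1.6932 K.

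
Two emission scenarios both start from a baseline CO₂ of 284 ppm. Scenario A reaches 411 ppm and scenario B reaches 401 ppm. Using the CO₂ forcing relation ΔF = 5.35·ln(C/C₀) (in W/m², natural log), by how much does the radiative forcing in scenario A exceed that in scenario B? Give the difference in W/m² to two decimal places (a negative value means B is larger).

ΔF_A = 5.35 ln(411/284) = 5.35 × 0.36962 = 1.9775 W/m².
ΔF_B = 5.35 ln(401/284) = 5.35 × 0.34499 = 1.8457 W/m².
Difference: 1.9775 − 1.8457 = 0.1318 W/m².
(Equivalently, ΔF_A − ΔF_B = 5.35 ln(411/401) = 5.35 × 0.02463 = 0.1318 W/m².)

ΔF_A − ΔF_B = 0.13 W/m²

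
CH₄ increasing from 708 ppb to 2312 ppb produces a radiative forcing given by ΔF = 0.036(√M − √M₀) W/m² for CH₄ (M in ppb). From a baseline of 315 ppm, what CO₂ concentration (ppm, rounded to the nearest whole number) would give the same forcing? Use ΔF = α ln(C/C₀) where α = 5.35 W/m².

CH₄ forcing: 0.036 × (√2312 − √708) = 0.036 × (48.0833 − 26.6083) = 0.036 × 21.4750 = 0.77310 W/m².
Set 5.35 ln(C/315) = 0.77310: ln(C/315) = 0.77310/5.35 = 0.14450, so C = 315 × e^0.14450 = 315 × 1.15546 = 363.97 ppm.

C ≈ 364 ppm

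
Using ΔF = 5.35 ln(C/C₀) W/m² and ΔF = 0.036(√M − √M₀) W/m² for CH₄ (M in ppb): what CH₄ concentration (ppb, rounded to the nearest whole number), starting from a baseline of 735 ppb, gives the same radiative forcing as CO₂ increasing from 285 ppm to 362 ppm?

CO₂ forcing: 5.35 × ln(362/285) = 5.35 × 0.239155 = 1.27948 W/m².
Set 0.036(√M − √735) = 1.27948: √M = 1.27948/0.036 + √735 = 35.5411 + 27.1109 = 62.6520.
M = (62.6520)² = 3925.27 ppb.

M ≈ 3925 ppb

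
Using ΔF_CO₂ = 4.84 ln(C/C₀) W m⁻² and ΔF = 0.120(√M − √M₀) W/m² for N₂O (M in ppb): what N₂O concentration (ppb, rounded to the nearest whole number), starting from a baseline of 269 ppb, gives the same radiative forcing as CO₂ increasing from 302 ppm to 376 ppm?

CO₂ forcing: 4.84 × ln(376/302) = 4.84 × 0.219162 = 1.06074 W/m².
Set 0.120(√M − √269) = 1.06074: √M = 1.06074/0.120 + √269 = 8.8395 + 16.4012 = 25.2407.
M = (25.2407)² = 637.09 ppb.

M ≈ 637 ppb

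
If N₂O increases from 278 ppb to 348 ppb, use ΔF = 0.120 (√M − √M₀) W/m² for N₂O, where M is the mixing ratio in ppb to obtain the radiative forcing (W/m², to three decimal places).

ΔF = 0.238 W/m²

N₂O: 0.120 × (√348 − √278) = 0.120 × (18.6548 − 16.6733) = 0.120 × 1.9815 = 0.2378 W/m².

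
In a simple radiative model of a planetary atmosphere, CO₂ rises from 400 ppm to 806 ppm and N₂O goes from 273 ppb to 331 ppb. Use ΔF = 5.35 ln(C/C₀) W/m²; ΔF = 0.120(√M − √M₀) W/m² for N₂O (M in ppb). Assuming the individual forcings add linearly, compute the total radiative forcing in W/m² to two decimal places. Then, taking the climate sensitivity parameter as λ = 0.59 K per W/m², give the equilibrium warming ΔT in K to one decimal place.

CO₂: 5.35 × ln(806/400) = 5.35 × ln(2.01500) = 5.35 × 0.70062 = 3.7483 W/m².
N₂O: 0.120 × (√331 − √273) = 0.120 × (18.1934 − 16.5227) = 0.120 × 1.6707 = 0.2005 W/m².
Total ΔF = 3.7483 + 0.2005 = 3.9488 W/m².
ΔT = λ ΔF = 0.59 × 3.95 = 2.3305 K.

ΔF = 3.95 W/m²; ΔT = 2.3 K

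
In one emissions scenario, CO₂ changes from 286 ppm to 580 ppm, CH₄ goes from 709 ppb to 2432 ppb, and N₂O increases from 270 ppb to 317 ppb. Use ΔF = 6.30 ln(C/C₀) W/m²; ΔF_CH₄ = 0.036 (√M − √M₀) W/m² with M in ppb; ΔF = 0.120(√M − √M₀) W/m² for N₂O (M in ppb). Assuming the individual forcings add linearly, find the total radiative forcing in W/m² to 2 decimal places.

CO₂: 6.30 × ln(580/286) = 6.30 × ln(2.02797) = 6.30 × 0.70704 = 4.4544 W/m².
CH₄: 0.036 × (√2432 − √709) = 0.036 × (49.3153 − 26.6271) = 0.036 × 22.6882 = 0.8168 W/m².
N₂O: 0.120 × (√317 − √270) = 0.120 × (17.8045 − 16.4317) = 0.120 × 1.3728 = 0.1647 W/m².
Total ΔF = 4.4544 + 0.8168 + 0.1647 = 5.4359 W/m².

ΔF = 5.44 W/m²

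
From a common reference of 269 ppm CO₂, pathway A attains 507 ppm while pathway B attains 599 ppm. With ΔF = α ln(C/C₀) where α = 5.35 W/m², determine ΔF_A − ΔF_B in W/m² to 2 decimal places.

ΔF_A − ΔF_B = -0.89 W/m²

ΔF_A = 5.35 ln(507/269) = 5.35 × 0.63380 = 3.3908 W/m².
ΔF_B = 5.35 ln(599/269) = 5.35 × 0.80055 = 4.2829 W/m².
Difference: 3.3908 − 4.2829 = -0.8921 W/m².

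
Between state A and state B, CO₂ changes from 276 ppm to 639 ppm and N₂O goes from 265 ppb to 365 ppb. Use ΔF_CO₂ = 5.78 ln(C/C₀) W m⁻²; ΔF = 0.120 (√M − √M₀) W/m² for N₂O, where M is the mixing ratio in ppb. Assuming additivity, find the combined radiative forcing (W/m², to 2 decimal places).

ΔF = 5.19 W/m²

CO₂: 5.78 × ln(639/276) = 5.78 × ln(2.31522) = 5.78 × 0.83950 = 4.8523 W/m².
N₂O: 0.120 × (√365 − √265) = 0.120 × (19.1050 − 16.2788) = 0.120 × 2.8262 = 0.3391 W/m².
Total ΔF = 4.8523 + 0.3391 = 5.1914 W/m².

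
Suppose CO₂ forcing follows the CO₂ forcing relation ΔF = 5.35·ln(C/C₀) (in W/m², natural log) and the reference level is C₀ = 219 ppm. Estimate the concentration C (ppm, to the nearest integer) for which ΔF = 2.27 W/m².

C ≈ 335 ppm

Set 5.35 ln(C/219) = 2.27, so ln(C/219) = 2.27/5.35 = 0.42430.
Then C/219 = e^0.42430 = 1.52852, giving C = 219 × 1.52852 = 334.75 ppm.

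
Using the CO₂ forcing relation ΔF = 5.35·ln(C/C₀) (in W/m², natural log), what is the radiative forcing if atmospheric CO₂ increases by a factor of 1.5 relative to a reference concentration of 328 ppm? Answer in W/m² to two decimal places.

ΔF = 2.17 W/m²

ΔF = 5.35 × ln(1.5) = 5.35 × 0.40547 = 2.1693 W/m².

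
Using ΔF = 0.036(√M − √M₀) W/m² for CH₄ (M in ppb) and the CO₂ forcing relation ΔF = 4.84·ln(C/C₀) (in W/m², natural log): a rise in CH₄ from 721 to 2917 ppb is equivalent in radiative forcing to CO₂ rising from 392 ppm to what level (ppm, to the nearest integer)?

CH₄ forcing: 0.036 × (√2917 − √721) = 0.036 × (54.0093 − 26.8514) = 0.036 × 27.1579 = 0.97768 W/m².
Set 4.84 ln(C/392) = 0.97768: ln(C/392) = 0.97768/4.84 = 0.20200, so C = 392 × e^0.20200 = 392 × 1.22385 = 479.75 ppm.

C ≈ 480 ppm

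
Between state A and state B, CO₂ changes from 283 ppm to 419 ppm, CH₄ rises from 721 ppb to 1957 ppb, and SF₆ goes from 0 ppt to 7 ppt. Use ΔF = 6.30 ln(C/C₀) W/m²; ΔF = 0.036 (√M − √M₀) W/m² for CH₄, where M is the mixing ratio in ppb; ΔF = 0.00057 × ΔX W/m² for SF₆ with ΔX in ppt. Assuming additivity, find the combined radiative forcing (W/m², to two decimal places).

CO₂: 6.30 × ln(419/283) = 6.30 × ln(1.48057) = 6.30 × 0.39243 = 2.4723 W/m².
CH₄: 0.036 × (√1957 − √721) = 0.036 × (44.2380 − 26.8514) = 0.036 × 17.3866 = 0.6259 W/m².
SF₆: ΔF = 0.00057 × (7 − 0) = 0.00057 × 7 = 0.0040 W/m².
Total ΔF = 2.4723 + 0.6259 + 0.0040 = 3.1022 W/m².

ΔF = 3.10 W/m²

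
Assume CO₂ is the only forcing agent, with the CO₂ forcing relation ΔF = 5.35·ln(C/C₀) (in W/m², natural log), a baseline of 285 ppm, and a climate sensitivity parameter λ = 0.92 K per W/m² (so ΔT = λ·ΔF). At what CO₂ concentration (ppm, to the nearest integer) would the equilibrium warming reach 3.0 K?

C ≈ 524 ppm

Required forcing: ΔF = ΔT/λ = 3.0/0.92 = 3.2609 W/m².
Then ln(C/285) = ΔF/5.35 = 3.2609/5.35 = 0.60951.
So C = 285 × e^0.60951 = 285 × 1.83953 = 524.27 ppm.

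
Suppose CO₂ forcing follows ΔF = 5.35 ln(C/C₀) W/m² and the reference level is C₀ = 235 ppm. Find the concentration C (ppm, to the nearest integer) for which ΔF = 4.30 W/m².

Set 5.35 ln(C/235) = 4.30, so ln(C/235) = 4.30/5.35 = 0.80374.
Then C/235 = e^0.80374 = 2.23388, giving C = 235 × 2.23388 = 524.96 ppm.

C ≈ 525 ppm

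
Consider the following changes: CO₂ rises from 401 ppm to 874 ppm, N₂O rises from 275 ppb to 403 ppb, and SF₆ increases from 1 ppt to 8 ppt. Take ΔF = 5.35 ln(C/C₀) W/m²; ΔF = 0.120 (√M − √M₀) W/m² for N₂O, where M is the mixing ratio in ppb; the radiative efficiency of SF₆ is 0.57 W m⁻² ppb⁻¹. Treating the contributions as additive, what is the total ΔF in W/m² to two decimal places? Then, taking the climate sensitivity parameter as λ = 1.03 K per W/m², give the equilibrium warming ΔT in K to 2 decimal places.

ΔF = 4.59 W/m²; ΔT = 4.73 K

CO₂: 5.35 × ln(874/401) = 5.35 × ln(2.17955) = 5.35 × 0.77912 = 4.1683 W/m².
N₂O: 0.120 × (√403 − √275) = 0.120 × (20.0749 − 16.5831) = 0.120 × 3.4918 = 0.4190 W/m².
SF₆: Δ = 8 − 1 = 7 ppt = 0.007 ppb; ΔF = 0.57 × 0.007 = 0.0040 W/m².
Total ΔF = 4.1683 + 0.4190 + 0.0040 = 4.5913 W/m².
ΔT = λ ΔF = 1.03 × 4.59 = 4.7277 K.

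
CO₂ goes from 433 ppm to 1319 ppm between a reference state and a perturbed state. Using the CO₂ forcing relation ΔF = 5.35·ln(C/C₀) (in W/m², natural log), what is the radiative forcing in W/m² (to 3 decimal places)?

CO₂: 5.35 × ln(1319/433) = 5.35 × ln(3.04619) = 5.35 × 1.11389 = 5.9593 W/m².

ΔF = 5.959 W/m²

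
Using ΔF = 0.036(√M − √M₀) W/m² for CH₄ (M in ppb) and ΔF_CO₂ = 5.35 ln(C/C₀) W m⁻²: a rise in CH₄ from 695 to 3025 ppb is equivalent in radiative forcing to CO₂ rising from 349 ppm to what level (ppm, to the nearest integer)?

CH₄ forcing: 0.036 × (√3025 − √695) = 0.036 × (55.0000 − 26.3629) = 0.036 × 28.6371 = 1.03094 W/m².
Set 5.35 ln(C/349) = 1.03094: ln(C/349) = 1.03094/5.35 = 0.19270, so C = 349 × e^0.19270 = 349 × 1.21252 = 423.17 ppm.

C ≈ 423 ppm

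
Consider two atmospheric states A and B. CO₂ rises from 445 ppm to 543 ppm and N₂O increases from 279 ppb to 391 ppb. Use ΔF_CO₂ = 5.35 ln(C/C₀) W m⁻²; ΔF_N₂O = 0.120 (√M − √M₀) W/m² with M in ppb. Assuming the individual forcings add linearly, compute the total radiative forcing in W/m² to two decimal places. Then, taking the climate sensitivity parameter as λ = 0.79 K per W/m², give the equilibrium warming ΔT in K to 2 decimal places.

CO₂: 5.35 × ln(543/445) = 5.35 × ln(1.22022) = 5.35 × 0.19903 = 1.0648 W/m².
N₂O: 0.120 × (√391 − √279) = 0.120 × (19.7737 − 16.7033) = 0.120 × 3.0704 = 0.3684 W/m².
Total ΔF = 1.0648 + 0.3684 = 1.4332 W/m².
ΔT = λ ΔF = 0.79 × 1.43 = 1.1297 K.

ΔF = 1.43 W/m²; ΔT = 1.13 K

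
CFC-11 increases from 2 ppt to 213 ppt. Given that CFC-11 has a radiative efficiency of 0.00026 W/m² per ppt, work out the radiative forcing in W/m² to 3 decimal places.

ΔF = 0.055 W/m²

CFC-11: ΔF = 0.00026 × (213 − 2) = 0.00026 × 211 = 0.0549 W/m².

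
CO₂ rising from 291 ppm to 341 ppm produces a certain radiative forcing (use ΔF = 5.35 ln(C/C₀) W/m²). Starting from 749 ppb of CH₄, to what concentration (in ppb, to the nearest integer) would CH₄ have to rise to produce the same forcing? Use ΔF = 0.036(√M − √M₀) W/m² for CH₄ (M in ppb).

CO₂ forcing: 5.35 × ln(341/291) = 5.35 × 0.158559 = 0.84829 W/m².
Set 0.036(√M − √749) = 0.84829: √M = 0.84829/0.036 + √749 = 23.5636 + 27.3679 = 50.9315.
M = (50.9315)² = 2594.02 ppb.

M ≈ 2594 ppb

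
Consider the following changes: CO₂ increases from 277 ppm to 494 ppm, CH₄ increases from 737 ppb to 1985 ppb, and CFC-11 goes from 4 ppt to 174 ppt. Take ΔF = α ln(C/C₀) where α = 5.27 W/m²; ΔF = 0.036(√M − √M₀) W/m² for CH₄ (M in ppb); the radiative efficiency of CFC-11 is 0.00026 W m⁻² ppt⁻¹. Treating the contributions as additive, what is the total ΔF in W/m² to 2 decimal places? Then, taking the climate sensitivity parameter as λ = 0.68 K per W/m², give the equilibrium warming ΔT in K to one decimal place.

ΔF = 3.72 W/m²; ΔT = 2.5 K

CO₂: 5.27 × ln(494/277) = 5.27 × ln(1.78339) = 5.27 × 0.57852 = 3.0488 W/m².
CH₄: 0.036 × (√1985 − √737) = 0.036 × (44.5533 − 27.1477) = 0.036 × 17.4056 = 0.6266 W/m².
CFC-11: ΔF = 0.00026 × (174 − 4) = 0.00026 × 170 = 0.0442 W/m².
Total ΔF = 3.0488 + 0.6266 + 0.0442 = 3.7196 W/m².
ΔT = λ ΔF = 0.68 × 3.72 = 2.5296 K.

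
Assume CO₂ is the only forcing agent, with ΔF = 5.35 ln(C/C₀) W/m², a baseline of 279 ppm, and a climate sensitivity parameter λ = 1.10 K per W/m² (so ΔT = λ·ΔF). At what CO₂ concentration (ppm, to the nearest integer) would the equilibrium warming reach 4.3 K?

Required forcing: ΔF = ΔT/λ = 4.3/1.10 = 3.9091 W/m².
Then ln(C/279) = ΔF/5.35 = 3.9091/5.35 = 0.73067.
So C = 279 × e^0.73067 = 279 × 2.07647 = 579.34 ppm.

C ≈ 579 ppm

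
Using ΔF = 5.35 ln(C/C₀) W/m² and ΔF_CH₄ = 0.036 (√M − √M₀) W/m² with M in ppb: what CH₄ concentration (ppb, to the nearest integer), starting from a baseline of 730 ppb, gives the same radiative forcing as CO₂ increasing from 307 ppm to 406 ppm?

M ≈ 4700 ppb

CO₂ forcing: 5.35 × ln(406/307) = 5.35 × 0.279505 = 1.49535 W/m².
Set 0.036(√M − √730) = 1.49535: √M = 1.49535/0.036 + √730 = 41.5375 + 27.0185 = 68.5560.
M = (68.5560)² = 4699.93 ppb.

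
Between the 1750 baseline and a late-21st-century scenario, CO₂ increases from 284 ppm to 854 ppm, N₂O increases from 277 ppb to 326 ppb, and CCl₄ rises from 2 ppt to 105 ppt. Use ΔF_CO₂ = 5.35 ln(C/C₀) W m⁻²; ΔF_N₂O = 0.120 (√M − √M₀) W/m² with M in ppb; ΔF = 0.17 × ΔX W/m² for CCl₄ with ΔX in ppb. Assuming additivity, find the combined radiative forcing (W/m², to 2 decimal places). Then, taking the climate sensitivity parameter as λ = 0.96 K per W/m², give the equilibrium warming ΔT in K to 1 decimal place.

ΔF = 6.08 W/m²; ΔT = 5.8 K

CO₂: 5.35 × ln(854/284) = 5.35 × ln(3.00704) = 5.35 × 1.10096 = 5.8901 W/m².
N₂O: 0.120 × (√326 − √277) = 0.120 × (18.0555 − 16.6433) = 0.120 × 1.4122 = 0.1695 W/m².
CCl₄: Δ = 105 − 2 = 103 ppt = 0.103 ppb; ΔF = 0.17 × 0.103 = 0.0175 W/m².
Total ΔF = 5.8901 + 0.1695 + 0.0175 = 6.0771 W/m².
ΔT = λ ΔF = 0.96 × 6.08 = 5.8368 K.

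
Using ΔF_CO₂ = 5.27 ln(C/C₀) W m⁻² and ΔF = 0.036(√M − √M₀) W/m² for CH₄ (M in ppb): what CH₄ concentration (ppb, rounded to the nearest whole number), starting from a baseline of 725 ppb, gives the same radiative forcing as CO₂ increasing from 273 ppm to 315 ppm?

CO₂ forcing: 5.27 × ln(315/273) = 5.27 × 0.143101 = 0.75414 W/m².
Set 0.036(√M − √725) = 0.75414: √M = 0.75414/0.036 + √725 = 20.9483 + 26.9258 = 47.8741.
M = (47.8741)² = 2291.93 ppb.

M ≈ 2292 ppb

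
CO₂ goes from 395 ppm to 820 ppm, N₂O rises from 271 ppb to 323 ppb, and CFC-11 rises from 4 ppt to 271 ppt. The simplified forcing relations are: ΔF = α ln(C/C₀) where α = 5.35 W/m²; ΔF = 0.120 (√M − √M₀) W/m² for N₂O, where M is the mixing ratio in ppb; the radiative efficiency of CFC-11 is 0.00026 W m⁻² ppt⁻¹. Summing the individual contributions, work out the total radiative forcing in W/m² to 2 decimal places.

CO₂: 5.35 × ln(820/395) = 5.35 × ln(2.07595) = 5.35 × 0.73042 = 3.9077 W/m².
N₂O: 0.120 × (√323 − √271) = 0.120 × (17.9722 − 16.4621) = 0.120 × 1.5101 = 0.1812 W/m².
CFC-11: ΔF = 0.00026 × (271 − 4) = 0.00026 × 267 = 0.0694 W/m².
Total ΔF = 3.9077 + 0.1812 + 0.0694 = 4.1583 W/m².

ΔF = 4.16 W/m²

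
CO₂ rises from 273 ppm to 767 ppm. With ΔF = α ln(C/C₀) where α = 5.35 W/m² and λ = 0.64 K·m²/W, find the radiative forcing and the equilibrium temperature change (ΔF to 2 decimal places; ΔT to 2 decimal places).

ΔF = 5.53 W/m²; ΔT = 3.54 K

CO₂: 5.35 × ln(767/273) = 5.35 × ln(2.80952) = 5.35 × 1.03301 = 5.5266 W/m².
ΔT = λ ΔF = 0.64 × 5.53 = 3.5392 K.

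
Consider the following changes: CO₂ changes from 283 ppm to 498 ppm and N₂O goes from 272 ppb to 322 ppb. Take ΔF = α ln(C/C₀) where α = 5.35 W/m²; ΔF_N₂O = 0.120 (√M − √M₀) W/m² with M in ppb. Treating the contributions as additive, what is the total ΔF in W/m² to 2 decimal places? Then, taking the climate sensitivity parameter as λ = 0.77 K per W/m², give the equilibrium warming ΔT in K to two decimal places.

ΔF = 3.20 W/m²; ΔT = 2.46 K

CO₂: 5.35 × ln(498/283) = 5.35 × ln(1.75972) = 5.35 × 0.56515 = 3.0236 W/m².
N₂O: 0.120 × (√322 − √272) = 0.120 × (17.9444 − 16.4924) = 0.120 × 1.4520 = 0.1742 W/m².
Total ΔF = 3.0236 + 0.1742 = 3.1978 W/m².
ΔT = λ ΔF = 0.77 × 3.20 = 2.4640 K.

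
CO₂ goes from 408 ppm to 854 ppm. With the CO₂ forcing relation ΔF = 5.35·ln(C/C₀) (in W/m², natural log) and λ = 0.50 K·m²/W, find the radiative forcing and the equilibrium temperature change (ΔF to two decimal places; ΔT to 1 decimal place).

CO₂: 5.35 × ln(854/408) = 5.35 × ln(2.09314) = 5.35 × 0.73867 = 3.9519 W/m².
ΔT = λ ΔF = 0.50 × 3.95 = 1.9750 K.

ΔF = 3.95 W/m²; ΔT = 2.0 K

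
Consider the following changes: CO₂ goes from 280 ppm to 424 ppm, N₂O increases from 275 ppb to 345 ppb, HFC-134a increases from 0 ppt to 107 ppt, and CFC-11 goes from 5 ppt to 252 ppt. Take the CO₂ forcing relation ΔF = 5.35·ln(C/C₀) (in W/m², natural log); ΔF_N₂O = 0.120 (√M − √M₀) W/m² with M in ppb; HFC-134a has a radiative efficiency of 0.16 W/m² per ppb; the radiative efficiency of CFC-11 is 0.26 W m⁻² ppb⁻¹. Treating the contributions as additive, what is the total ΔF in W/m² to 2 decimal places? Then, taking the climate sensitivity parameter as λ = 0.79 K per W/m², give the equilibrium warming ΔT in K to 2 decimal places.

ΔF = 2.54 W/m²; ΔT = 2.01 K

CO₂: 5.35 × ln(424/280) = 5.35 × ln(1.51429) = 5.35 × 0.41495 = 2.2200 W/m².
N₂O: 0.120 × (√345 − √275) = 0.120 × (18.5742 − 16.5831) = 0.120 × 1.9911 = 0.2389 W/m².
HFC-134a: Δ = 107 − 0 = 107 ppt = 0.107 ppb; ΔF = 0.16 × 0.107 = 0.0171 W/m².
CFC-11: Δ = 252 − 5 = 247 ppt = 0.247 ppb; ΔF = 0.26 × 0.247 = 0.0642 W/m².
Total ΔF = 2.2200 + 0.2389 + 0.0171 + 0.0642 = 2.5402 W/m².
ΔT = λ ΔF = 0.79 × 2.54 = 2.0066 K.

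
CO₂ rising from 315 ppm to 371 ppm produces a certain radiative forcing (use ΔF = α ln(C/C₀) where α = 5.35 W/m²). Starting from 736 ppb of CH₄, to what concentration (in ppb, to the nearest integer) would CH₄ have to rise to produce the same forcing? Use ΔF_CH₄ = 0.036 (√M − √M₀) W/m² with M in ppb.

M ≈ 2647 ppb

CO₂ forcing: 5.35 × ln(371/315) = 5.35 × 0.163629 = 0.87542 W/m².
Set 0.036(√M − √736) = 0.87542: √M = 0.87542/0.036 + √736 = 24.3172 + 27.1293 = 51.4465.
M = (51.4465)² = 2646.74 ppb.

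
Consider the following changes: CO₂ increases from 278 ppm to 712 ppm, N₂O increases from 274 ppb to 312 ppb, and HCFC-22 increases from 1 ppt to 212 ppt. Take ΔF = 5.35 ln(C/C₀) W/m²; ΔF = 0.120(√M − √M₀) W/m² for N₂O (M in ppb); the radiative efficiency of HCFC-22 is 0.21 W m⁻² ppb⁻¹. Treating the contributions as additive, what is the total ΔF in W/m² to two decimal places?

ΔF = 5.21 W/m²

CO₂: 5.35 × ln(712/278) = 5.35 × ln(2.56115) = 5.35 × 0.94046 = 5.0315 W/m².
N₂O: 0.120 × (√312 − √274) = 0.120 × (17.6635 − 16.5529) = 0.120 × 1.1106 = 0.1333 W/m².
HCFC-22: Δ = 212 − 1 = 211 ppt = 0.211 ppb; ΔF = 0.21 × 0.211 = 0.0443 W/m².
Total ΔF = 5.0315 + 0.1333 + 0.0443 = 5.2091 W/m².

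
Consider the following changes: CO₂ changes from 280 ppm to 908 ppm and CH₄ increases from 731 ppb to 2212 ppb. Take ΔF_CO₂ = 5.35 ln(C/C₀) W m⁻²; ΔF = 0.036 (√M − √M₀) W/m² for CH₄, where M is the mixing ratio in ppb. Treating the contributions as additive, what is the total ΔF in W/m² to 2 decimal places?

CO₂: 5.35 × ln(908/280) = 5.35 × ln(3.24286) = 5.35 × 1.17646 = 6.2941 W/m².
CH₄: 0.036 × (√2212 − √731) = 0.036 × (47.0319 − 27.0370) = 0.036 × 19.9949 = 0.7198 W/m².
Total ΔF = 6.2941 + 0.7198 = 7.0139 W/m².

ΔF = 7.01 W/m²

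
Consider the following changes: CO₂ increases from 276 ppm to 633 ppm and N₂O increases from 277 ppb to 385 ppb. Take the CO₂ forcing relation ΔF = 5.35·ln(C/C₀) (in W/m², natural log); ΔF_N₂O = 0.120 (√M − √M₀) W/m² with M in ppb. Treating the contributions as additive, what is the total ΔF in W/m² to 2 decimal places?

ΔF = 4.80 W/m²

CO₂: 5.35 × ln(633/276) = 5.35 × ln(2.29348) = 5.35 × 0.83007 = 4.4409 W/m².
N₂O: 0.120 × (√385 − √277) = 0.120 × (19.6214 − 16.6433) = 0.120 × 2.9781 = 0.3574 W/m².
Total ΔF = 4.4409 + 0.3574 = 4.7983 W/m².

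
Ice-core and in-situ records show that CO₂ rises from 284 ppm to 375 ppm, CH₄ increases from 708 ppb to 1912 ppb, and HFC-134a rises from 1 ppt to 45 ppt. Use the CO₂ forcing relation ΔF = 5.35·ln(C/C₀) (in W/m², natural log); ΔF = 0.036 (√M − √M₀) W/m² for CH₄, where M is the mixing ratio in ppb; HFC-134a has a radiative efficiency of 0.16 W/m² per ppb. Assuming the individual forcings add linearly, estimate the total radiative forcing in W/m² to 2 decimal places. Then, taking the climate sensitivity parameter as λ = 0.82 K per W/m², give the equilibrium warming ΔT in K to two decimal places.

CO₂: 5.35 × ln(375/284) = 5.35 × ln(1.32042) = 5.35 × 0.27795 = 1.4870 W/m².
CH₄: 0.036 × (√1912 − √708) = 0.036 × (43.7264 − 26.6083) = 0.036 × 17.1181 = 0.6163 W/m².
HFC-134a: Δ = 45 − 1 = 44 ppt = 0.044 ppb; ΔF = 0.16 × 0.044 = 0.0070 W/m².
Total ΔF = 1.4870 + 0.6163 + 0.0070 = 2.1103 W/m².
ΔT = λ ΔF = 0.82 × 2.11 = 1.7302 K.

ΔF = 2.11 W/m²; ΔT = 1.73 K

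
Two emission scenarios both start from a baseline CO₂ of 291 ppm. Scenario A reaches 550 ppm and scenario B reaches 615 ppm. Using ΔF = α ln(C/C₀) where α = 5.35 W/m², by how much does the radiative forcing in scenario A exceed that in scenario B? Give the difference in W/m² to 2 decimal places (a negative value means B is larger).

ΔF_A = 5.35 ln(550/291) = 5.35 × 0.63660 = 3.4058 W/m².
ΔF_B = 5.35 ln(615/291) = 5.35 × 0.74830 = 4.0034 W/m².
Difference: 3.4058 − 4.0034 = -0.5976 W/m².

ΔF_A − ΔF_B = -0.60 W/m²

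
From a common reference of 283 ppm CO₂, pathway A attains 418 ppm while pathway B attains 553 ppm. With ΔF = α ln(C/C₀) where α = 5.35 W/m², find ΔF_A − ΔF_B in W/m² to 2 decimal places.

ΔF_A − ΔF_B = -1.50 W/m²

ΔF_A = 5.35 ln(418/283) = 5.35 × 0.39003 = 2.0867 W/m².
ΔF_B = 5.35 ln(553/283) = 5.35 × 0.66991 = 3.5840 W/m².
Difference: 2.0867 − 3.5840 = -1.4973 W/m².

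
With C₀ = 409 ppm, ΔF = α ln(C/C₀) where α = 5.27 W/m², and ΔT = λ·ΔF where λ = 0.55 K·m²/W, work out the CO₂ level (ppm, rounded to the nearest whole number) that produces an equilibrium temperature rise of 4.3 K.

Required forcing: ΔF = ΔT/λ = 4.3/0.55 = 7.8182 W/m².
Then ln(C/409) = ΔF/5.27 = 7.8182/5.27 = 1.48353.
So C = 409 × e^1.48353 = 409 × 4.40848 = 1803.07 ppm.

C ≈ 1803 ppm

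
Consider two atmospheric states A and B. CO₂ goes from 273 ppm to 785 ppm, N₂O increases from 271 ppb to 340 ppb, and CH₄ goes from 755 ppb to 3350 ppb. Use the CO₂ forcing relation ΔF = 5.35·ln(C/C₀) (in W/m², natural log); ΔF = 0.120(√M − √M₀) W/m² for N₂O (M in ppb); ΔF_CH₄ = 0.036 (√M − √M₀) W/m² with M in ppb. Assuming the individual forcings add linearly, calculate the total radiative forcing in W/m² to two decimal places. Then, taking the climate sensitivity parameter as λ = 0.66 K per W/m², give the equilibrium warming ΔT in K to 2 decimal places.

CO₂: 5.35 × ln(785/273) = 5.35 × ln(2.87546) = 5.35 × 1.05621 = 5.6507 W/m².
N₂O: 0.120 × (√340 − √271) = 0.120 × (18.4391 − 16.4621) = 0.120 × 1.9770 = 0.2372 W/m².
CH₄: 0.036 × (√3350 − √755) = 0.036 × (57.8792 − 27.4773) = 0.036 × 30.4019 = 1.0945 W/m².
Total ΔF = 5.6507 + 0.2372 + 1.0945 = 6.9824 W/m².
ΔT = λ ΔF = 0.66 × 6.98 = 4.6068 K.

ΔF = 6.98 W/m²; ΔT = 4.61 K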